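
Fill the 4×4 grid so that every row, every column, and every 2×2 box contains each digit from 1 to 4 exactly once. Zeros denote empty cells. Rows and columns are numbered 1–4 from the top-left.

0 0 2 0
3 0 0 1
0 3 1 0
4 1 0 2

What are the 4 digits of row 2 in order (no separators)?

3241

row 1, column 1 = 1 (sole candidate).
row 1, column 2 = 4 (sole candidate).
row 1, column 4 = 3 (sole candidate).
row 2, column 2 = 2: row 2 has {1,3}; col 2 has {1,3,4}; box has {1,3,4} → only 2 remains.
row 2, column 3 = 4: row 2 has {1,2,3}; col 3 has {1,2}; box has {1,2,3} → only 4 remains.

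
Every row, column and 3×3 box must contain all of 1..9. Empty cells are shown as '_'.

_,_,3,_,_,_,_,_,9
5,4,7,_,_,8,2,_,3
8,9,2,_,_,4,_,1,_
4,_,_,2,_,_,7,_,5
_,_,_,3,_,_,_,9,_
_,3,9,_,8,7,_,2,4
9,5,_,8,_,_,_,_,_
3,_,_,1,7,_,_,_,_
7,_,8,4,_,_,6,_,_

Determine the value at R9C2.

1

R2C8 = 6: row 2 has {2,3,4,5,7,8}; col 8 has {1,2,9}; box has {1,2,3,9} → only 6 remains.
R3C7 = 5: row 3 has {1,2,4,8,9}; col 7 has {2,6,7}; box has {1,2,3,6,9} → only 5 remains.
R3C9 = 7: row 3 has {1,2,4,5,8,9}; col 9 has {3,4,5,9}; box has {1,2,3,5,6,9} → only 7 remains.
R6C7 = 1: row 6 has {2,3,4,7,8,9}; col 7 has {2,5,6,7}; box has {2,4,5,7,9} → only 1 remains.
R2C4 = 9: row 2 has {2,3,4,5,6,7,8}; col 4 has {1,2,3,4,8}; box has {4,8} → only 9 remains.
R2C5 = 1: row 2 has {2,3,4,5,6,7,8,9}; col 5 has {7,8}; box has {4,8,9} → only 1 remains.
R3C4 = 6: row 3 has {1,2,4,5,7,8,9}; col 4 has {1,2,3,4,8,9}; box has {1,4,8,9} → only 6 remains.
R3C5 = 3: row 3 has {1,2,4,5,6,7,8,9}; col 5 has {1,7,8}; box has {1,4,6,8,9} → only 3 remains.
R5C7 = 8: row 5 has {3,9}; col 7 has {1,2,5,6,7}; box has {1,2,4,5,7,9} → only 8 remains.
R5C9 = 6: row 5 has {3,8,9}; col 9 has {3,4,5,7,9}; box has {1,2,4,5,7,8,9} → only 6 remains.
R6C1 = 6: row 6 has {1,2,3,4,7,8,9}; col 1 has {3,4,5,7,8,9}; box has {3,4,9} → only 6 remains.
R6C4 = 5: row 6 has {1,2,3,4,6,7,8,9}; col 4 has {1,2,3,4,6,8,9}; box has {2,3,7,8} → only 5 remains.
R1C1 = 1: row 1 has {3,9}; col 1 has {3,4,5,6,7,8,9}; box has {2,3,4,5,7,8,9} → only 1 remains.
R1C2 = 6: row 1 has {1,3,9}; col 2 has {3,4,5,9}; box has {1,2,3,4,5,7,8,9} → only 6 remains.
R1C4 = 7: row 1 has {1,3,6,9}; col 4 has {1,2,3,4,5,6,8,9}; box has {1,3,4,6,8,9} → only 7 remains.
R1C7 = 4: row 1 has {1,3,6,7,9}; col 7 has {1,2,5,6,7,8}; box has {1,2,3,5,6,7,9} → only 4 remains.
R1C8 = 8: row 1 has {1,3,4,6,7,9}; col 8 has {1,2,6,9}; box has {1,2,3,4,5,6,7,9} → only 8 remains.
R4C3 = 1: row 4 has {2,4,5,7}; col 3 has {2,3,7,8,9}; box has {3,4,6,9} → only 1 remains.
R4C8 = 3: row 4 has {1,2,4,5,7}; col 8 has {1,2,6,8,9}; box has {1,2,4,5,6,7,8,9} → only 3 remains.
R5C1 = 2: row 5 has {3,6,8,9}; col 1 has {1,3,4,5,6,7,8,9}; box has {1,3,4,6,9} → only 2 remains.
R5C2 = 7: row 5 has {2,3,6,8,9}; col 2 has {3,4,5,6,9}; box has {1,2,3,4,6,9} → only 7 remains.
R5C3 = 5: row 5 has {2,3,6,7,8,9}; col 3 has {1,2,3,7,8,9}; box has {1,2,3,4,6,7,9} → only 5 remains.
R5C5 = 4: row 5 has {2,3,5,6,7,8,9}; col 5 has {1,3,7,8}; box has {2,3,5,7,8} → only 4 remains.
R5C6 = 1: row 5 has {2,3,4,5,6,7,8,9}; col 6 has {4,7,8}; box has {2,3,4,5,7,8} → only 1 remains.
R7C7 = 3: row 7 has {5,8,9}; col 7 has {1,2,4,5,6,7,8}; box has {6} → only 3 remains.
R8C2 = 2: row 8 has {1,3,7}; col 2 has {3,4,5,6,7,9}; box has {3,5,7,8,9} → only 2 remains.
R8C7 = 9: row 8 has {1,2,3,7}; col 7 has {1,2,3,4,5,6,7,8}; box has {3,6} → only 9 remains.
R8C9 = 8: row 8 has {1,2,3,7,9}; col 9 has {3,4,5,6,7,9}; box has {3,6,9} → only 8 remains.
R9C2 = 1: row 9 has {4,6,7,8}; col 2 has {2,3,4,5,6,7,9}; box has {2,3,5,7,8,9} → only 1 remains.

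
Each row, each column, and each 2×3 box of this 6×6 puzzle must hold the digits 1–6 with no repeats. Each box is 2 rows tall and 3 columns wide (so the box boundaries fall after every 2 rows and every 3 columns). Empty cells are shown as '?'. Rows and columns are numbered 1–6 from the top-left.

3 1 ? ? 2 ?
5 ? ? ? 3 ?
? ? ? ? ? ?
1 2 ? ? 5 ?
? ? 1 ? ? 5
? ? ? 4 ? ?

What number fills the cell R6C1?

R5C5 = 6 (sole candidate).
R6C5 = 1 (sole candidate).
R3C5 = 4 (sole candidate).
R3C1 = 6 (sole candidate).
R6C1 = 2: row 6 has {1,4}; col 1 has {1,3,5,6}; box has {1} → only 2 remains.

2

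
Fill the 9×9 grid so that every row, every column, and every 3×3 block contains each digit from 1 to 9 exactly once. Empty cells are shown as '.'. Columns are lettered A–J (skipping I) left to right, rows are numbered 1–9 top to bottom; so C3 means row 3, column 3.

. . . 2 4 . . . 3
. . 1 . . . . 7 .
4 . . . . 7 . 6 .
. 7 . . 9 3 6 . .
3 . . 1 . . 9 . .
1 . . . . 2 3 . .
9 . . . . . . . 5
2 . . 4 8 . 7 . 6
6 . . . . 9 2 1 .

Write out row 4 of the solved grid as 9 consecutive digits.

872593641

J4 = 1: in row 4, 1 can only go here (every other open cell in that row sees a 1).
E7 = 2: in row 7, 2 can only go here (every other open cell in that row sees a 2).
H8 = 9: in row 8, 9 can only go here (every other open cell in that row sees a 9).
A1 = 7: in column 1, 7 can only go here (every other open cell in that column sees a 7).
E3 = 1: in column 5, 1 can only go here (every other open cell in that column sees a 1).
G1 = 1: in row 1, 1 can only go here (every other open cell in that row sees a 1).
F5 = 4: in column 6, 4 can only go here (every other open cell in that column sees a 4).
H7 = 3: in column 8, 3 can only go here (every other open cell in that column sees a 3).
Singles propagation stalls; A4 is still open with candidates {5,8}.
  Try A4 = 5: this forces A2=8, D4=8, F1=8, H1=5; then column 7 has no cell left for 5 — contradiction.
So A4 = 8.
A2 = 5 (sole candidate).
D4 = 5: row 4 has {1,3,6,7,8,9}; col 4 has {1,2,4}; box has {1,2,3,4,9} → only 5 remains.
G3 = 5 (hidden single in row 3).
H1 = 8 (sole candidate).
G2 = 4 (sole candidate).
G7 = 8 (sole candidate).
J9 = 4 (sole candidate).
F1 = 5 (hidden single in row 1).
F8 = 1 (sole candidate).
F7 = 6 (sole candidate).
F2 = 8 (sole candidate).
D7 = 7 (sole candidate).
D9 = 3 (sole candidate).
E9 = 5 (sole candidate).
D3 = 9 (sole candidate).
J3 = 2 (sole candidate).
C7 = 4 (sole candidate).
B9 = 8 (sole candidate).
C9 = 7 (sole candidate).
D2 = 6 (sole candidate).
E2 = 3 (sole candidate).
J2 = 9 (sole candidate).
B3 = 3 (sole candidate).
C3 = 8 (sole candidate).
C4 = 2: row 4 has {1,3,5,6,7,8,9}; col 3 has {1,4,7,8}; box has {1,3,7,8} → only 2 remains.
H4 = 4: row 4 has {1,2,3,5,6,7,8,9}; col 8 has {1,3,6,7,8,9}; box has {1,3,6,9} → only 4 remains.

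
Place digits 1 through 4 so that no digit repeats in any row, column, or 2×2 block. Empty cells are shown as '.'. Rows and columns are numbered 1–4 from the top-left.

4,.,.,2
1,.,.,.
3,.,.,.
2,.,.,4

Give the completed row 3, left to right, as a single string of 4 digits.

3421

row 1, column 2 = 3 (sole candidate).
row 1, column 3 = 1 (sole candidate).
row 2, column 2 = 2 (sole candidate).
row 2, column 4 = 3 (sole candidate).
row 3, column 3 = 2: row 3 has {3}; col 3 has {1}; box has {4} → only 2 remains.
row 3, column 4 = 1: row 3 has {2,3}; col 4 has {2,3,4}; box has {2,4} → only 1 remains.
row 4, column 2 = 1 (sole candidate).
row 4, column 3 = 3 (sole candidate).
row 2, column 3 = 4 (sole candidate).
row 3, column 2 = 4: row 3 has {1,2,3}; col 2 has {1,2,3}; box has {1,2,3} → only 4 remains.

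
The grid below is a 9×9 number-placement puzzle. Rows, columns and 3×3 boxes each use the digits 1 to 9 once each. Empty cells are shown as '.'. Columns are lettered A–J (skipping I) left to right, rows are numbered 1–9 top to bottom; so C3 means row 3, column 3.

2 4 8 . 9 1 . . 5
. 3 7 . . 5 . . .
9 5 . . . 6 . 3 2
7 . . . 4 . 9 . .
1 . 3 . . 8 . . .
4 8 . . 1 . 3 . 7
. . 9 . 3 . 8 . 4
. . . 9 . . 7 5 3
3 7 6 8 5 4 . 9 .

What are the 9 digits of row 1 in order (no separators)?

G1 = 6: row 1 has {1,2,4,5,8,9}; col 7 has {3,7,8,9}; box has {2,3,5} → only 6 remains.
H1 = 7: row 1 has {1,2,4,5,6,8,9}; col 8 has {3,5,9}; box has {2,3,5,6} → only 7 remains.
A2 = 6 (sole candidate).
C3 = 1 (sole candidate).
G3 = 4 (sole candidate).
J5 = 6 (sole candidate).
H6 = 2 (sole candidate).
A7 = 5 (sole candidate).
A8 = 8 (sole candidate).
F8 = 2 (sole candidate).
J9 = 1 (sole candidate).
D1 = 3: row 1 has {1,2,4,5,6,7,8,9}; col 4 has {8,9}; box has {1,5,6,9} → only 3 remains.

248391675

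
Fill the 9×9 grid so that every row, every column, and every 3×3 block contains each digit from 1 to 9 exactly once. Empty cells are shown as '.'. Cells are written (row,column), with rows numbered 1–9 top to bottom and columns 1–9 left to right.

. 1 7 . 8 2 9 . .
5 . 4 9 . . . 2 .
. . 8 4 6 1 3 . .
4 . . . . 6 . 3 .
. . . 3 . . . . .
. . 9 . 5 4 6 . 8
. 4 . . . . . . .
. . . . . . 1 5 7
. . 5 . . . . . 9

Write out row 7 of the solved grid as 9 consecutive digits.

(1,4) = 5 (sole candidate).
(3,8) = 7 (sole candidate).
(3,9) = 5 (sole candidate).
(6,8) = 1 (sole candidate).
(2,7) = 8 (sole candidate).
(4,9) = 2 (sole candidate).
(5,9) = 4 (sole candidate).
(7,7) = 2: row 7 has {4}; col 7 has {1,3,6,8,9}; box has {1,5,7,9} → only 2 remains.
(9,7) = 4 (sole candidate).
(1,9) = 6 (sole candidate).
(2,9) = 1 (sole candidate).
(4,3) = 1 (sole candidate).
(5,8) = 9 (sole candidate).
(7,9) = 3: row 7 has {2,4}; col 9 has {1,2,4,5,6,7,8,9}; box has {1,2,4,5,7,9} → only 3 remains.
(1,1) = 3 (sole candidate).
(1,8) = 4 (sole candidate).
(2,2) = 6 (sole candidate).
(7,3) = 6: row 7 has {2,3,4}; col 3 has {1,4,5,7,8,9}; box has {4,5} → only 6 remains.
(7,8) = 8: row 7 has {2,3,4,6}; col 8 has {1,2,3,4,5,7,9}; box has {1,2,3,4,5,7,9} → only 8 remains.
(9,8) = 6 (sole candidate).
(5,3) = 2 (sole candidate).
(6,1) = 7 (sole candidate).
(6,2) = 3 (sole candidate).
(6,4) = 2 (sole candidate).
(8,3) = 3 (sole candidate).
(4,5) = 9 (hidden single in row 4).
(5,5) = 1 (hidden single in row 5).
(5,1) = 6 (hidden single in row 5).
(7,5) = 7: row 7 has {2,3,4,6,8}; col 5 has {1,5,6,8,9}; box has {} → only 7 remains.
(2,5) = 3 (sole candidate).
(2,6) = 7 (sole candidate).
(5,6) = 8 (sole candidate).
(7,4) = 1: row 7 has {2,3,4,6,7,8}; col 4 has {2,3,4,5,9}; box has {7} → only 1 remains.
(8,6) = 9 (sole candidate).
(9,4) = 8 (sole candidate).
(9,5) = 2 (sole candidate).
(9,6) = 3 (sole candidate).
(4,4) = 7 (sole candidate).
(4,7) = 5 (sole candidate).
(5,2) = 5 (sole candidate).
(5,7) = 7 (sole candidate).
(7,1) = 9: row 7 has {1,2,3,4,6,7,8}; col 1 has {3,4,5,6,7}; box has {3,4,5,6} → only 9 remains.
(7,6) = 5: row 7 has {1,2,3,4,6,7,8,9}; col 6 has {1,2,3,4,6,7,8,9}; box has {1,2,3,7,8,9} → only 5 remains.

946175283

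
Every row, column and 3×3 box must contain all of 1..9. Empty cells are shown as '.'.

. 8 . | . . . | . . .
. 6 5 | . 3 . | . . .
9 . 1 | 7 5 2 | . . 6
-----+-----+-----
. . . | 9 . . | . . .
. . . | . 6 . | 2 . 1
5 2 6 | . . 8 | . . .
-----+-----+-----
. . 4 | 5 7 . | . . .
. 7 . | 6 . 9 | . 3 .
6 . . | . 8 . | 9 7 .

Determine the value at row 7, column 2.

row 1, column 6 = 6: in row 1, 6 can only go here (every other open cell in that row sees a 6).
row 4, column 5 = 2: in row 4, 2 can only go here (every other open cell in that row sees a 2).
row 7, column 2 = 9: in row 7, 9 can only go here (every other open cell in that row sees a 9).

9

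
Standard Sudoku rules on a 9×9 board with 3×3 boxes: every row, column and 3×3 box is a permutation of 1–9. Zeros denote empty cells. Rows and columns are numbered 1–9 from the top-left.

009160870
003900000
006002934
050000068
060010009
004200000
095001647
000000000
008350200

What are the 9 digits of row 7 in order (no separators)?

r7c4 = 8: row 7 has {1,4,5,6,7,9}; col 4 has {1,2,3,9}; box has {1,3,5} → only 8 remains.
r7c5 = 2: row 7 has {1,4,5,6,7,8,9}; col 5 has {1,5,6}; box has {1,3,5,8} → only 2 remains.
r9c9 = 1: row 9 has {2,3,5,8}; col 9 has {4,7,8,9}; box has {2,4,6,7} → only 1 remains.
r7c1 = 3: row 7 has {1,2,4,5,6,7,8,9}; col 1 has {}; box has {5,8,9} → only 3 remains.

395821647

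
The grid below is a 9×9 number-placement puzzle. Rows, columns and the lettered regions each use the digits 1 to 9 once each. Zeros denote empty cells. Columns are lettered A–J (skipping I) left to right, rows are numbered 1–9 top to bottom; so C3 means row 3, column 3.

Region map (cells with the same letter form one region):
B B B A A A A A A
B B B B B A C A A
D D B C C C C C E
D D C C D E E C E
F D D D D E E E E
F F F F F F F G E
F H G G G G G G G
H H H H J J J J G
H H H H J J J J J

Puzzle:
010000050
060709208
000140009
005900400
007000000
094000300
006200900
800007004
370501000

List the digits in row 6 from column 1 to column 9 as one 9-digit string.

C2 = 3: row 2 has {2,6,7,8,9}; col 3 has {4,5,6,7}; region has {1,6,7} → only 3 remains.
E2 = 5: row 2 has {2,3,6,7,8,9}; col 5 has {4}; region has {1,3,6,7} → only 5 remains.
B7 = 4: row 7 has {2,6,9}; col 2 has {1,6,7,9}; region has {3,5,7,8} → only 4 remains.
B8 = 2: row 8 has {4,7,8}; col 2 has {1,4,6,7,9}; region has {3,4,5,7,8} → only 2 remains.
D8 = 6: row 8 has {2,4,7,8}; col 4 has {1,2,5,7,9}; region has {2,3,4,5,7,8} → only 6 remains.
G8 = 5: row 8 has {2,4,6,7,8}; col 7 has {2,3,4,9}; region has {1,7} → only 5 remains.
C9 = 9: row 9 has {1,3,5,7}; col 3 has {3,4,5,6,7}; region has {2,3,4,5,6,7,8} → only 9 remains.
A2 = 4: row 2 has {2,3,5,6,7,8,9}; col 1 has {3,8}; region has {1,3,5,6,7} → only 4 remains.
H2 = 1: row 2 has {2,3,4,5,6,7,8,9}; col 8 has {5}; region has {5,8,9} → only 1 remains.
D6 = 8: row 6 has {3,4,9}; col 4 has {1,2,5,6,7,9}; region has {3,4,9} → only 8 remains.
H6 = 7: row 6 has {3,4,8,9}; col 8 has {1,5}; region has {2,4,6,9} → only 7 remains.
C8 = 1: row 8 has {2,4,5,6,7,8}; col 3 has {3,4,5,6,7,9}; region has {2,3,4,5,6,7,8,9} → only 1 remains.
C1 = 8: in row 1, 8 can only go here (every other open cell in that row sees an 8).
A1 = 9: in row 1, 9 can only go here (every other open cell in that row sees a 9).
C3 = 2: row 3 has {1,4,9}; col 3 has {1,3,4,5,6,7,8,9}; region has {1,3,4,5,6,7,8,9} → only 2 remains.
G3 = 7: in row 3, 7 can only go here (every other open cell in that row sees a 7).
G1 = 6: row 1 has {1,5,8,9}; col 7 has {2,3,4,5,7,9}; region has {1,5,8,9} → only 6 remains.
G9 = 8: row 9 has {1,3,5,7,9}; col 7 has {2,3,4,5,6,7,9}; region has {1,5,7} → only 8 remains.
G5 = 1: row 5 has {7}; col 7 has {2,3,4,5,6,7,8,9}; region has {4,9} → only 1 remains.
J4 = 7: in row 4, 7 can only go here (every other open cell in that row sees a 7).
E1 = 7: in row 1, 7 can only go here (every other open cell in that row sees a 7).
D5 = 4: in row 5, 4 can only go here (every other open cell in that row sees a 4).
E5 = 9: in row 5, 9 can only go here (every other open cell in that row sees a 9).
D1 = 3: row 1 has {1,5,6,7,8,9}; col 4 has {1,2,4,5,6,7,8,9}; region has {1,5,6,7,8,9} → only 3 remains.
J1 = 2: row 1 has {1,3,5,6,7,8,9}; col 9 has {4,7,8,9}; region has {1,3,5,6,7,8,9} → only 2 remains.
E8 = 3: row 8 has {1,2,4,5,6,7,8}; col 5 has {4,5,7,9}; region has {1,5,7,8} → only 3 remains.
H8 = 9: row 8 has {1,2,3,4,5,6,7,8}; col 8 has {1,5,7}; region has {1,3,5,7,8} → only 9 remains.
J9 = 6: row 9 has {1,3,5,7,8,9}; col 9 has {2,4,7,8,9}; region has {1,3,5,7,8,9} → only 6 remains.
F1 = 4: row 1 has {1,2,3,5,6,7,8,9}; col 6 has {1,7,9}; region has {1,2,3,5,6,7,8,9} → only 4 remains.
J6 = 5: row 6 has {3,4,7,8,9}; col 9 has {2,4,6,7,8,9}; region has {1,4,7,9} → only 5 remains.
E9 = 2: row 9 has {1,3,5,6,7,8,9}; col 5 has {3,4,5,7,9}; region has {1,3,5,6,7,8,9} → only 2 remains.
H9 = 4: row 9 has {1,2,3,5,6,7,8,9}; col 8 has {1,5,7,9}; region has {1,2,3,5,6,7,8,9} → only 4 remains.
J5 = 3: row 5 has {1,4,7,9}; col 9 has {2,4,5,6,7,8,9}; region has {1,4,5,7,9} → only 3 remains.
J7 = 1: row 7 has {2,4,6,9}; col 9 has {2,3,4,5,6,7,8,9}; region has {2,4,6,7,9} → only 1 remains.
E7 = 8: row 7 has {1,2,4,6,9}; col 5 has {2,3,4,5,7,9}; region has {1,2,4,6,7,9} → only 8 remains.
H7 = 3: row 7 has {1,2,4,6,8,9}; col 8 has {1,4,5,7,9}; region has {1,2,4,6,7,8,9} → only 3 remains.
F7 = 5: row 7 has {1,2,3,4,6,8,9}; col 6 has {1,4,7,9}; region has {1,2,3,4,6,7,8,9} → only 5 remains.
A7 = 7: row 7 has {1,2,3,4,5,6,8,9}; col 1 has {3,4,8,9}; region has {3,4,8,9} → only 7 remains.
B4 = 3: in row 4, 3 can only go here (every other open cell in that row sees a 3).
F3 = 3: in row 3, 3 can only go here (every other open cell in that row sees a 3).
H5 = 2: in column 8, 2 can only go here (every other open cell in that column sees a 2).
A4 = 2: in row 4, 2 can only go here (every other open cell in that row sees a 2).
E4 = 1: in row 4, 1 can only go here (every other open cell in that row sees a 1).
E6 = 6: row 6 has {3,4,5,7,8,9}; col 5 has {1,2,3,4,5,7,8,9}; region has {3,4,7,8,9} → only 6 remains.
F6 = 2: row 6 has {3,4,5,6,7,8,9}; col 6 has {1,3,4,5,7,9}; region has {3,4,6,7,8,9} → only 2 remains.
A5 = 5: row 5 has {1,2,3,4,7,9}; col 1 has {2,3,4,7,8,9}; region has {2,3,4,6,7,8,9} → only 5 remains.
B5 = 8: row 5 has {1,2,3,4,5,7,9}; col 2 has {1,2,3,4,6,7,9}; region has {1,2,3,4,7,9} → only 8 remains.
F5 = 6: row 5 has {1,2,3,4,5,7,8,9}; col 6 has {1,2,3,4,5,7,9}; region has {1,2,3,4,5,7,9} → only 6 remains.
A6 = 1: row 6 has {2,3,4,5,6,7,8,9}; col 1 has {2,3,4,5,7,8,9}; region has {2,3,4,5,6,7,8,9} → only 1 remains.

194862375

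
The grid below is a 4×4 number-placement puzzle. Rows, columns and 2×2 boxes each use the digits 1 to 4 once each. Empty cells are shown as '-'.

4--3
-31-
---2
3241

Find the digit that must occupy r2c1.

r1c2 = 1 (sole candidate).
r1c3 = 2 (sole candidate).
r2c1 = 2: row 2 has {1,3}; col 1 has {3,4}; box has {1,3,4} → only 2 remains.

2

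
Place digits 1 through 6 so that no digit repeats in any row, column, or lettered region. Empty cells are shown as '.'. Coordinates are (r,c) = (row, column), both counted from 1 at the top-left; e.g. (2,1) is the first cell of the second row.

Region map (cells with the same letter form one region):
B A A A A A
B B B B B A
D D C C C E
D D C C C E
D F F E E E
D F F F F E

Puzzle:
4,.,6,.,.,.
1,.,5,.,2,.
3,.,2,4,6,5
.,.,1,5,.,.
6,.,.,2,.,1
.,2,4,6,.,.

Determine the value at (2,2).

6

(2,4) = 3 (sole candidate).
(2,6) = 4 (sole candidate).
(3,2) = 1 (sole candidate).
(4,1) = 2 (sole candidate).
(4,2) = 4 (sole candidate).
(4,5) = 3 (sole candidate).
(4,6) = 6 (sole candidate).
(5,3) = 3 (sole candidate).
(5,5) = 4 (sole candidate).
(6,1) = 5 (sole candidate).
(6,5) = 1 (sole candidate).
(6,6) = 3 (sole candidate).
(1,4) = 1 (sole candidate).
(1,5) = 5 (sole candidate).
(1,6) = 2 (sole candidate).
(2,2) = 6: row 2 has {1,2,3,4,5}; col 2 has {1,2,4}; region has {1,2,3,4,5} → only 6 remains.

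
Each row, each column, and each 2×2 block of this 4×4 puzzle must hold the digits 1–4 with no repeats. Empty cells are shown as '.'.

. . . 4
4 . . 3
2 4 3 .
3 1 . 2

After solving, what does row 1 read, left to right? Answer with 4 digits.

1324

r1c1 = 1: row 1 has {4}; col 1 has {2,3,4}; box has {4} → only 1 remains.
r1c3 = 2: row 1 has {1,4}; col 3 has {3}; box has {3,4} → only 2 remains.
r2c2 = 2: row 2 has {3,4}; col 2 has {1,4}; box has {1,4} → only 2 remains.
r2c3 = 1: row 2 has {2,3,4}; col 3 has {2,3}; box has {2,3,4} → only 1 remains.
r3c4 = 1: row 3 has {2,3,4}; col 4 has {2,3,4}; box has {2,3} → only 1 remains.
r4c3 = 4: row 4 has {1,2,3}; col 3 has {1,2,3}; box has {1,2,3} → only 4 remains.
r1c2 = 3: row 1 has {1,2,4}; col 2 has {1,2,4}; box has {1,2,4} → only 3 remains.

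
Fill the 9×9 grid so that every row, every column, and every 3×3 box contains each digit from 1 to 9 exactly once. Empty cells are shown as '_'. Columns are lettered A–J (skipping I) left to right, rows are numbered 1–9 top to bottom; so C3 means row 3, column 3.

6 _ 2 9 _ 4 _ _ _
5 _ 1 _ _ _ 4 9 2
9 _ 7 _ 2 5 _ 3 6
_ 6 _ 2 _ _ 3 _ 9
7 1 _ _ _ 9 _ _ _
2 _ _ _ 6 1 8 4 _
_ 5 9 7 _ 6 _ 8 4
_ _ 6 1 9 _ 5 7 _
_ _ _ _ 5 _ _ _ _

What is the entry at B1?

3

D3 = 8: row 3 has {2,3,5,6,7,9}; col 4 has {1,2,7,9}; box has {2,4,5,9} → only 8 remains.
G3 = 1: row 3 has {2,3,5,6,7,8,9}; col 7 has {3,4,5,8}; box has {2,3,4,6,9} → only 1 remains.
J5 = 5: row 5 has {1,7,9}; col 9 has {2,4,6,9}; box has {3,4,8,9} → only 5 remains.
J6 = 7: row 6 has {1,2,4,6,8}; col 9 has {2,4,5,6,9}; box has {3,4,5,8,9} → only 7 remains.
E7 = 3: row 7 has {4,5,6,7,8,9}; col 5 has {2,5,6,9}; box has {1,5,6,7,9} → only 3 remains.
G7 = 2: row 7 has {3,4,5,6,7,8,9}; col 7 has {1,3,4,5,8}; box has {4,5,7,8} → only 2 remains.
J8 = 3: row 8 has {1,5,6,7,9}; col 9 has {2,4,5,6,7,9}; box has {2,4,5,7,8} → only 3 remains.
D9 = 4: row 9 has {5}; col 4 has {1,2,7,8,9}; box has {1,3,5,6,7,9} → only 4 remains.
J9 = 1: row 9 has {4,5}; col 9 has {2,3,4,5,6,7,9}; box has {2,3,4,5,7,8} → only 1 remains.
G1 = 7: row 1 has {2,4,6,9}; col 7 has {1,2,3,4,5,8}; box has {1,2,3,4,6,9} → only 7 remains.
H1 = 5: row 1 has {2,4,6,7,9}; col 8 has {3,4,7,8,9}; box has {1,2,3,4,6,7,9} → only 5 remains.
J1 = 8: row 1 has {2,4,5,6,7,9}; col 9 has {1,2,3,4,5,6,7,9}; box has {1,2,3,4,5,6,7,9} → only 8 remains.
E2 = 7: row 2 has {1,2,4,5,9}; col 5 has {2,3,5,6,9}; box has {2,4,5,8,9} → only 7 remains.
F2 = 3: row 2 has {1,2,4,5,7,9}; col 6 has {1,4,5,6,9}; box has {2,4,5,7,8,9} → only 3 remains.
B3 = 4: row 3 has {1,2,3,5,6,7,8,9}; col 2 has {1,5,6}; box has {1,2,5,6,7,9} → only 4 remains.
H4 = 1: row 4 has {2,3,6,9}; col 8 has {3,4,5,7,8,9}; box has {3,4,5,7,8,9} → only 1 remains.
D5 = 3: row 5 has {1,5,7,9}; col 4 has {1,2,4,7,8,9}; box has {1,2,6,9} → only 3 remains.
G5 = 6: row 5 has {1,3,5,7,9}; col 7 has {1,2,3,4,5,7,8}; box has {1,3,4,5,7,8,9} → only 6 remains.
H5 = 2: row 5 has {1,3,5,6,7,9}; col 8 has {1,3,4,5,7,8,9}; box has {1,3,4,5,6,7,8,9} → only 2 remains.
D6 = 5: row 6 has {1,2,4,6,7,8}; col 4 has {1,2,3,4,7,8,9}; box has {1,2,3,6,9} → only 5 remains.
A7 = 1: row 7 has {2,3,4,5,6,7,8,9}; col 1 has {2,5,6,7,9}; box has {5,6,9} → only 1 remains.
G9 = 9: row 9 has {1,4,5}; col 7 has {1,2,3,4,5,6,7,8}; box has {1,2,3,4,5,7,8} → only 9 remains.
H9 = 6: row 9 has {1,4,5,9}; col 8 has {1,2,3,4,5,7,8,9}; box has {1,2,3,4,5,7,8,9} → only 6 remains.
B1 = 3: row 1 has {2,4,5,6,7,8,9}; col 2 has {1,4,5,6}; box has {1,2,4,5,6,7,9} → only 3 remains.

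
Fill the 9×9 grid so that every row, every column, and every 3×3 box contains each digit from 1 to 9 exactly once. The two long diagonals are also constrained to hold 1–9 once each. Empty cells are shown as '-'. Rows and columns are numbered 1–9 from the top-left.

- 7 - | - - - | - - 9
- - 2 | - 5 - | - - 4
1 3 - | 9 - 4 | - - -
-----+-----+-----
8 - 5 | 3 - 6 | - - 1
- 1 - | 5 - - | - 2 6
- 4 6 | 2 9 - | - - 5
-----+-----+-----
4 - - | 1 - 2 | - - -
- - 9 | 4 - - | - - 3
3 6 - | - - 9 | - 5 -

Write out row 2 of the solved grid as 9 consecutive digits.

R3C3 = 8: row 3 has {1,3,4,9}; col 3 has {2,5,6,9}; box has {1,2,3,7}; main diagonal has {3} → only 8 remains.
R6C1 = 7: row 6 has {2,4,5,6,9}; col 1 has {1,3,4,8}; box has {1,4,5,6,8} → only 7 remains.
R6C6 = 1: row 6 has {2,4,5,6,7,9}; col 6 has {2,4,6,9}; box has {2,3,5,6,9}; main diagonal has {3,8} → only 1 remains.
R7C3 = 7: row 7 has {1,2,4}; col 3 has {2,5,6,8,9}; box has {3,4,6,9}; anti-diagonal has {2,3,6,9} → only 7 remains.
R7C9 = 8: row 7 has {1,2,4,7}; col 9 has {1,3,4,5,6,9}; box has {3,5} → only 8 remains.
R9C3 = 1: row 9 has {3,5,6,9}; col 3 has {2,5,6,7,8,9}; box has {3,4,6,7,9} → only 1 remains.
R1C3 = 4: row 1 has {7,9}; col 3 has {1,2,5,6,7,8,9}; box has {1,2,3,7,8} → only 4 remains.
R2C2 = 9: row 2 has {2,4,5}; col 2 has {1,3,4,6,7}; box has {1,2,3,4,7,8}; main diagonal has {1,3,8} → only 9 remains.
R3C7 = 5: row 3 has {1,3,4,8,9}; col 7 has {}; box has {4,9}; anti-diagonal has {2,3,6,7,9} → only 5 remains.
R4C2 = 2: row 4 has {1,3,5,6,8}; col 2 has {1,3,4,6,7,9}; box has {1,4,5,6,7,8} → only 2 remains.
R5C1 = 9: row 5 has {1,2,5,6}; col 1 has {1,3,4,7,8}; box has {1,2,4,5,6,7,8} → only 9 remains.
R5C3 = 3: row 5 has {1,2,5,6,9}; col 3 has {1,2,4,5,6,7,8,9}; box has {1,2,4,5,6,7,8,9} → only 3 remains.
R5C5 = 4: row 5 has {1,2,3,5,6,9}; col 5 has {5,9}; box has {1,2,3,5,6,9}; main diagonal has {1,3,8,9}; anti-diagonal has {2,3,5,6,7,9} → only 4 remains.
R7C2 = 5: row 7 has {1,2,4,7,8}; col 2 has {1,2,3,4,6,7,9}; box has {1,3,4,6,7,9} → only 5 remains.
R7C7 = 6: row 7 has {1,2,4,5,7,8}; col 7 has {5}; box has {3,5,8}; main diagonal has {1,3,4,8,9} → only 6 remains.
R7C8 = 9: row 7 has {1,2,4,5,6,7,8}; col 8 has {2,5}; box has {3,5,6,8} → only 9 remains.
R8C1 = 2: row 8 has {3,4,9}; col 1 has {1,3,4,7,8,9}; box has {1,3,4,5,6,7,9} → only 2 remains.
R8C2 = 8: row 8 has {2,3,4,9}; col 2 has {1,2,3,4,5,6,7,9}; box has {1,2,3,4,5,6,7,9}; anti-diagonal has {2,3,4,5,6,7,9} → only 8 remains.
R8C8 = 7: row 8 has {2,3,4,8,9}; col 8 has {2,5,9}; box has {3,5,6,8,9}; main diagonal has {1,3,4,6,8,9} → only 7 remains.
R9C9 = 2: row 9 has {1,3,5,6,9}; col 9 has {1,3,4,5,6,8,9}; box has {3,5,6,7,8,9}; main diagonal has {1,3,4,6,7,8,9} → only 2 remains.
R1C1 = 5: row 1 has {4,7,9}; col 1 has {1,2,3,4,7,8,9}; box has {1,2,3,4,7,8,9}; main diagonal has {1,2,3,4,6,7,8,9} → only 5 remains.
R2C1 = 6: row 2 has {2,4,5,9}; col 1 has {1,2,3,4,5,7,8,9}; box has {1,2,3,4,5,7,8,9} → only 6 remains.
R2C8 = 1: row 2 has {2,4,5,6,9}; col 8 has {2,5,7,9}; box has {4,5,9}; anti-diagonal has {2,3,4,5,6,7,8,9} → only 1 remains.
R3C8 = 6: row 3 has {1,3,4,5,8,9}; col 8 has {1,2,5,7,9}; box has {1,4,5,9} → only 6 remains.
R3C9 = 7: row 3 has {1,3,4,5,6,8,9}; col 9 has {1,2,3,4,5,6,8,9}; box has {1,4,5,6,9} → only 7 remains.
R4C5 = 7: row 4 has {1,2,3,5,6,8}; col 5 has {4,5,9}; box has {1,2,3,4,5,6,9} → only 7 remains.
R4C8 = 4: row 4 has {1,2,3,5,6,7,8}; col 8 has {1,2,5,6,7,9}; box has {1,2,5,6} → only 4 remains.
R5C6 = 8: row 5 has {1,2,3,4,5,6,9}; col 6 has {1,2,4,6,9}; box has {1,2,3,4,5,6,7,9} → only 8 remains.
R5C7 = 7: row 5 has {1,2,3,4,5,6,8,9}; col 7 has {5,6}; box has {1,2,4,5,6} → only 7 remains.
R7C5 = 3: row 7 has {1,2,4,5,6,7,8,9}; col 5 has {4,5,7,9}; box has {1,2,4,9} → only 3 remains.
R8C5 = 6: row 8 has {2,3,4,7,8,9}; col 5 has {3,4,5,7,9}; box has {1,2,3,4,9} → only 6 remains.
R8C6 = 5: row 8 has {2,3,4,6,7,8,9}; col 6 has {1,2,4,6,8,9}; box has {1,2,3,4,6,9} → only 5 remains.
R8C7 = 1: row 8 has {2,3,4,5,6,7,8,9}; col 7 has {5,6,7}; box has {2,3,5,6,7,8,9} → only 1 remains.
R9C5 = 8: row 9 has {1,2,3,5,6,9}; col 5 has {3,4,5,6,7,9}; box has {1,2,3,4,5,6,9} → only 8 remains.
R9C7 = 4: row 9 has {1,2,3,5,6,8,9}; col 7 has {1,5,6,7}; box has {1,2,3,5,6,7,8,9} → only 4 remains.
R1C6 = 3: row 1 has {4,5,7,9}; col 6 has {1,2,4,5,6,8,9}; box has {4,5,9} → only 3 remains.
R1C8 = 8: row 1 has {3,4,5,7,9}; col 8 has {1,2,4,5,6,7,9}; box has {1,4,5,6,7,9} → only 8 remains.
R2C6 = 7: row 2 has {1,2,4,5,6,9}; col 6 has {1,2,3,4,5,6,8,9}; box has {3,4,5,9} → only 7 remains.
R2C7 = 3: row 2 has {1,2,4,5,6,7,9}; col 7 has {1,4,5,6,7}; box has {1,4,5,6,7,8,9} → only 3 remains.
R3C5 = 2: row 3 has {1,3,4,5,6,7,8,9}; col 5 has {3,4,5,6,7,8,9}; box has {3,4,5,7,9} → only 2 remains.
R4C7 = 9: row 4 has {1,2,3,4,5,6,7,8}; col 7 has {1,3,4,5,6,7}; box has {1,2,4,5,6,7} → only 9 remains.
R6C7 = 8: row 6 has {1,2,4,5,6,7,9}; col 7 has {1,3,4,5,6,7,9}; box has {1,2,4,5,6,7,9} → only 8 remains.
R6C8 = 3: row 6 has {1,2,4,5,6,7,8,9}; col 8 has {1,2,4,5,6,7,8,9}; box has {1,2,4,5,6,7,8,9} → only 3 remains.
R9C4 = 7: row 9 has {1,2,3,4,5,6,8,9}; col 4 has {1,2,3,4,5,9}; box has {1,2,3,4,5,6,8,9} → only 7 remains.
R1C4 = 6: row 1 has {3,4,5,7,8,9}; col 4 has {1,2,3,4,5,7,9}; box has {2,3,4,5,7,9} → only 6 remains.
R1C5 = 1: row 1 has {3,4,5,6,7,8,9}; col 5 has {2,3,4,5,6,7,8,9}; box has {2,3,4,5,6,7,9} → only 1 remains.
R1C7 = 2: row 1 has {1,3,4,5,6,7,8,9}; col 7 has {1,3,4,5,6,7,8,9}; box has {1,3,4,5,6,7,8,9} → only 2 remains.
R2C4 = 8: row 2 has {1,2,3,4,5,6,7,9}; col 4 has {1,2,3,4,5,6,7,9}; box has {1,2,3,4,5,6,7,9} → only 8 remains.

692857314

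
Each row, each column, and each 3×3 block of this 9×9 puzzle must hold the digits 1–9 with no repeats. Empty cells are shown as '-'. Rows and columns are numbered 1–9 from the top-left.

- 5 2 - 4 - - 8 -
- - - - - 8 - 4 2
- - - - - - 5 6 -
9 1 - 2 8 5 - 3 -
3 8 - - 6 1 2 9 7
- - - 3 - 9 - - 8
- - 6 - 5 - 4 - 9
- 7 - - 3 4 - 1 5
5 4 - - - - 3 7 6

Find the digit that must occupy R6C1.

R4C7 = 6: row 4 has {1,2,3,5,8,9}; col 7 has {2,3,4,5}; box has {2,3,7,8,9} → only 6 remains.
R4C9 = 4: row 4 has {1,2,3,5,6,8,9}; col 9 has {2,5,6,7,8,9}; box has {2,3,6,7,8,9} → only 4 remains.
R5C4 = 4: row 5 has {1,2,3,6,7,8,9}; col 4 has {2,3}; box has {1,2,3,5,6,8,9} → only 4 remains.
R6C5 = 7: row 6 has {3,8,9}; col 5 has {3,4,5,6,8}; box has {1,2,3,4,5,6,8,9} → only 7 remains.
R6C7 = 1: row 6 has {3,7,8,9}; col 7 has {2,3,4,5,6}; box has {2,3,4,6,7,8,9} → only 1 remains.
R6C8 = 5: row 6 has {1,3,7,8,9}; col 8 has {1,3,4,6,7,8,9}; box has {1,2,3,4,6,7,8,9} → only 5 remains.
R7C8 = 2: row 7 has {4,5,6,9}; col 8 has {1,3,4,5,6,7,8,9}; box has {1,3,4,5,6,7,9} → only 2 remains.
R8C7 = 8: row 8 has {1,3,4,5,7}; col 7 has {1,2,3,4,5,6}; box has {1,2,3,4,5,6,7,9} → only 8 remains.
R9C6 = 2: row 9 has {3,4,5,6,7}; col 6 has {1,4,5,8,9}; box has {3,4,5} → only 2 remains.
R4C3 = 7: row 4 has {1,2,3,4,5,6,8,9}; col 3 has {2,6}; box has {1,3,8,9} → only 7 remains.
R5C3 = 5: row 5 has {1,2,3,4,6,7,8,9}; col 3 has {2,6,7}; box has {1,3,7,8,9} → only 5 remains.
R6C3 = 4: row 6 has {1,3,5,7,8,9}; col 3 has {2,5,6,7}; box has {1,3,5,7,8,9} → only 4 remains.
R7C2 = 3: row 7 has {2,4,5,6,9}; col 2 has {1,4,5,7,8}; box has {4,5,6,7} → only 3 remains.
R7C6 = 7: row 7 has {2,3,4,5,6,9}; col 6 has {1,2,4,5,8,9}; box has {2,3,4,5} → only 7 remains.
R8C1 = 2: row 8 has {1,3,4,5,7,8}; col 1 has {3,5,9}; box has {3,4,5,6,7} → only 2 remains.
R8C3 = 9: row 8 has {1,2,3,4,5,7,8}; col 3 has {2,4,5,6,7}; box has {2,3,4,5,6,7} → only 9 remains.
R8C4 = 6: row 8 has {1,2,3,4,5,7,8,9}; col 4 has {2,3,4}; box has {2,3,4,5,7} → only 6 remains.
R3C2 = 9: row 3 has {5,6}; col 2 has {1,3,4,5,7,8}; box has {2,5} → only 9 remains.
R3C6 = 3: row 3 has {5,6,9}; col 6 has {1,2,4,5,7,8,9}; box has {4,8} → only 3 remains.
R3C9 = 1: row 3 has {3,5,6,9}; col 9 has {2,4,5,6,7,8,9}; box has {2,4,5,6,8} → only 1 remains.
R6C1 = 6: row 6 has {1,3,4,5,7,8,9}; col 1 has {2,3,5,9}; box has {1,3,4,5,7,8,9} → only 6 remains.

6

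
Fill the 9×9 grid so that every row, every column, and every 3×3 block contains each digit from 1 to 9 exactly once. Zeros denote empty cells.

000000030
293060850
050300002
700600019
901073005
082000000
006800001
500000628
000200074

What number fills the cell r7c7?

r2c9 = 7 (sole candidate).
r5c4 = 4 (sole candidate).
r5c7 = 2 (sole candidate).
r7c8 = 9 (sole candidate).
r1c9 = 6 (sole candidate).
r2c4 = 1 (sole candidate).
r2c6 = 4 (sole candidate).
r3c8 = 4 (sole candidate).
r5c2 = 6 (sole candidate).
r5c8 = 8 (sole candidate).
r6c8 = 6 (sole candidate).
r6c9 = 3 (sole candidate).
r4c7 = 4 (sole candidate).
r6c1 = 4 (sole candidate).
r6c7 = 7 (sole candidate).
r7c1 = 3 (sole candidate).
r7c7 = 5: row 7 has {1,3,6,8,9}; col 7 has {2,4,6,7,8}; box has {1,2,4,6,7,8,9} → only 5 remains.

5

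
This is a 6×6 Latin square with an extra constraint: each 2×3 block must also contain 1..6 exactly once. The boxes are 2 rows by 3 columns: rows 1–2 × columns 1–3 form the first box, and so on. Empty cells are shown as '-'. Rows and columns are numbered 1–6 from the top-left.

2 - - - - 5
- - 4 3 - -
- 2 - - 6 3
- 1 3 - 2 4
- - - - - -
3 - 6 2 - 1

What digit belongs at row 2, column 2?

row 1, column 3 = 1 (sole candidate).
row 1, column 5 = 4 (sole candidate).
row 2, column 5 = 1 (sole candidate).
row 3, column 3 = 5 (sole candidate).
row 3, column 4 = 1 (sole candidate).
row 4, column 1 = 6 (sole candidate).
row 4, column 4 = 5 (sole candidate).
row 5, column 3 = 2 (sole candidate).
row 5, column 6 = 6 (sole candidate).
row 6, column 5 = 5 (sole candidate).
row 1, column 4 = 6 (sole candidate).
row 2, column 1 = 5 (sole candidate).
row 2, column 2 = 6: row 2 has {1,3,4,5}; col 2 has {1,2}; box has {1,2,4,5} → only 6 remains.

6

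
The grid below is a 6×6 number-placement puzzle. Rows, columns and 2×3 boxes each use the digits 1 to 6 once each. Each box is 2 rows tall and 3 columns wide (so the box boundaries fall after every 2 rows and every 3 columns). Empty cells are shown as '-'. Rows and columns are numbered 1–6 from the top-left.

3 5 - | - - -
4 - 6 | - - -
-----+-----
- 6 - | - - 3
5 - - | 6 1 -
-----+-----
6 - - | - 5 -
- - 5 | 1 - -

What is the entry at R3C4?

5

R6C1 = 2: row 6 has {1,5}; col 1 has {3,4,5,6}; box has {5,6} → only 2 remains.
R3C1 = 1: row 3 has {3,6}; col 1 has {2,3,4,5,6}; box has {5,6} → only 1 remains.
R3C4 = 5: in row 3, 5 can only go here (every other open cell in that row sees a 5).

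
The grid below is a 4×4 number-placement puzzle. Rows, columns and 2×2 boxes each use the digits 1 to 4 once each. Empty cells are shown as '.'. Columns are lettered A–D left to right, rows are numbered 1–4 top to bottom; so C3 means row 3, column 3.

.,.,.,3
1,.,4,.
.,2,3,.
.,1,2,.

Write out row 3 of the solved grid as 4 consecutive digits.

B1 = 4: row 1 has {3}; col 2 has {1,2}; box has {1} → only 4 remains.
C1 = 1: row 1 has {3,4}; col 3 has {2,3,4}; box has {3,4} → only 1 remains.
B2 = 3: row 2 has {1,4}; col 2 has {1,2,4}; box has {1,4} → only 3 remains.
D2 = 2: row 2 has {1,3,4}; col 4 has {3}; box has {1,3,4} → only 2 remains.
A3 = 4: row 3 has {2,3}; col 1 has {1}; box has {1,2} → only 4 remains.
D3 = 1: row 3 has {2,3,4}; col 4 has {2,3}; box has {2,3} → only 1 remains.

4231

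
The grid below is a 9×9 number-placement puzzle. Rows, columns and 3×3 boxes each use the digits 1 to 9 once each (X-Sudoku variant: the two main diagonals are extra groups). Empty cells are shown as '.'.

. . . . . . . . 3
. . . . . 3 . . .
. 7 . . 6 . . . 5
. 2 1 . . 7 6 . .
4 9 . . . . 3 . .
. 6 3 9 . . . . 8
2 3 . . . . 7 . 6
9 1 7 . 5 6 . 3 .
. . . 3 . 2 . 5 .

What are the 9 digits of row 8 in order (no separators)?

917456832

r3c1 = 3: in row 3, 3 can only go here (every other open cell in that row sees a 3).
r4c5 = 3: in row 4, 3 can only go here (every other open cell in that row sees a 3).
r5c4 = 6: in row 5, 6 can only go here (every other open cell in that row sees a 6).
r7c3 = 5: in row 7, 5 can only go here (every other open cell in that row sees a 5).
r5c3 = 8: row 5 has {3,4,6,9}; col 3 has {1,3,5,7}; box has {1,2,3,4,6,9} → only 8 remains.
r5c5 = 2: row 5 has {3,4,6,8,9}; col 5 has {3,5,6}; box has {3,6,7,9}; main diagonal has {3,7}; anti-diagonal has {1,3,5,7,9} → only 2 remains.
r4c1 = 5: row 4 has {1,2,3,6,7}; col 1 has {2,3,4,9}; box has {1,2,3,4,6,8,9} → only 5 remains.
r6c1 = 7: row 6 has {3,6,8,9}; col 1 has {2,3,4,5,9}; box has {1,2,3,4,5,6,8,9} → only 7 remains.
r4c4 = 8: in row 4, 8 can only go here (every other open cell in that row sees an 8).
r8c4 = 4: row 8 has {1,3,5,6,7,9}; col 4 has {3,6,8,9}; box has {2,3,5,6} → only 4 remains.
r8c9 = 2: row 8 has {1,3,4,5,6,7,9}; col 9 has {3,5,6,8}; box has {3,5,6,7} → only 2 remains.
r7c4 = 1: row 7 has {2,3,5,6,7}; col 4 has {3,4,6,8,9}; box has {2,3,4,5,6} → only 1 remains.
r8c7 = 8: row 8 has {1,2,3,4,5,6,7,9}; col 7 has {3,6,7}; box has {2,3,5,6,7} → only 8 remains.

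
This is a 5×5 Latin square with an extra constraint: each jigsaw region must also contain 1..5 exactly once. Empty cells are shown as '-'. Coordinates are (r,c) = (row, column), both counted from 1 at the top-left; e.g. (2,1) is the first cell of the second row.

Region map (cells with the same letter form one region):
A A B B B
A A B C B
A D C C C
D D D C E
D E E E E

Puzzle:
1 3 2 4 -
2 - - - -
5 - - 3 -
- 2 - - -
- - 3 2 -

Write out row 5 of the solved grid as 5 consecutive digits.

(1,5) = 5: row 1 has {1,2,3,4}; col 5 has {}; region has {2,4} → only 5 remains.
(2,2) = 4: row 2 has {2}; col 2 has {2,3}; region has {1,2,3,5} → only 4 remains.
(2,3) = 1: row 2 has {2,4}; col 3 has {2,3}; region has {2,4,5} → only 1 remains.
(2,4) = 5: row 2 has {1,2,4}; col 4 has {2,3,4}; region has {3} → only 5 remains.
(2,5) = 3: row 2 has {1,2,4,5}; col 5 has {5}; region has {1,2,4,5} → only 3 remains.
(3,2) = 1: row 3 has {3,5}; col 2 has {2,3,4}; region has {2} → only 1 remains.
(3,3) = 4: row 3 has {1,3,5}; col 3 has {1,2,3}; region has {3,5} → only 4 remains.
(3,5) = 2: row 3 has {1,3,4,5}; col 5 has {3,5}; region has {3,4,5} → only 2 remains.
(4,3) = 5: row 4 has {2}; col 3 has {1,2,3,4}; region has {1,2} → only 5 remains.
(4,4) = 1: row 4 has {2,5}; col 4 has {2,3,4,5}; region has {2,3,4,5} → only 1 remains.
(4,5) = 4: row 4 has {1,2,5}; col 5 has {2,3,5}; region has {2,3} → only 4 remains.
(5,1) = 4: row 5 has {2,3}; col 1 has {1,2,5}; region has {1,2,5} → only 4 remains.
(5,2) = 5: row 5 has {2,3,4}; col 2 has {1,2,3,4}; region has {2,3,4} → only 5 remains.
(5,5) = 1: row 5 has {2,3,4,5}; col 5 has {2,3,4,5}; region has {2,3,4,5} → only 1 remains.

45321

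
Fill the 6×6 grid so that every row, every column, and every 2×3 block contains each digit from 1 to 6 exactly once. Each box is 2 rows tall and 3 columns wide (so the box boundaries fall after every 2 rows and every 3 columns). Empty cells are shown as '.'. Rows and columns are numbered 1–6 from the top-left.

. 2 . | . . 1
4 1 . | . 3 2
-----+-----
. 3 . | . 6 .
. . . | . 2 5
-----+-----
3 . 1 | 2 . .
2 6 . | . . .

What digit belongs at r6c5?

r3c6 = 4: row 3 has {3,6}; col 6 has {1,2,5}; box has {2,5,6} → only 4 remains.
r4c2 = 4: row 4 has {2,5}; col 2 has {1,2,3,6}; box has {3} → only 4 remains.
r4c3 = 6: row 4 has {2,4,5}; col 3 has {1}; box has {3,4} → only 6 remains.
r5c2 = 5: row 5 has {1,2,3}; col 2 has {1,2,3,4,6}; box has {1,2,3,6} → only 5 remains.
r5c5 = 4: row 5 has {1,2,3,5}; col 5 has {2,3,6}; box has {2} → only 4 remains.
r5c6 = 6: row 5 has {1,2,3,4,5}; col 6 has {1,2,4,5}; box has {2,4} → only 6 remains.
r6c3 = 4: row 6 has {2,6}; col 3 has {1,6}; box has {1,2,3,5,6} → only 4 remains.
r6c6 = 3: row 6 has {2,4,6}; col 6 has {1,2,4,5,6}; box has {2,4,6} → only 3 remains.
r1c5 = 5: row 1 has {1,2}; col 5 has {2,3,4,6}; box has {1,2,3} → only 5 remains.
r2c3 = 5: row 2 has {1,2,3,4}; col 3 has {1,4,6}; box has {1,2,4} → only 5 remains.
r2c4 = 6: row 2 has {1,2,3,4,5}; col 4 has {2}; box has {1,2,3,5} → only 6 remains.
r3c3 = 2: row 3 has {3,4,6}; col 3 has {1,4,5,6}; box has {3,4,6} → only 2 remains.
r3c4 = 1: row 3 has {2,3,4,6}; col 4 has {2,6}; box has {2,4,5,6} → only 1 remains.
r4c1 = 1: row 4 has {2,4,5,6}; col 1 has {2,3,4}; box has {2,3,4,6} → only 1 remains.
r4c4 = 3: row 4 has {1,2,4,5,6}; col 4 has {1,2,6}; box has {1,2,4,5,6} → only 3 remains.
r6c4 = 5: row 6 has {2,3,4,6}; col 4 has {1,2,3,6}; box has {2,3,4,6} → only 5 remains.
r6c5 = 1: row 6 has {2,3,4,5,6}; col 5 has {2,3,4,5,6}; box has {2,3,4,5,6} → only 1 remains.

1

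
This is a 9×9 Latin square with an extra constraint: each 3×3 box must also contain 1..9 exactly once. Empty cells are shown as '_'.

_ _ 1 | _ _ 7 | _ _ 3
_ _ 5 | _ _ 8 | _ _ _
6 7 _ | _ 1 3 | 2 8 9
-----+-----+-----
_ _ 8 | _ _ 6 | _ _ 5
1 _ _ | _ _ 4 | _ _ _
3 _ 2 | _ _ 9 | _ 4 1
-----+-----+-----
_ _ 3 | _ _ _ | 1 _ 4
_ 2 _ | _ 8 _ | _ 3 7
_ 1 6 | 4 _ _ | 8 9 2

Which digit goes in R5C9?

R2C9 = 6 (sole candidate).
R3C3 = 4 (sole candidate).
R3C4 = 5 (sole candidate).
R5C9 = 8: row 5 has {1,4}; col 9 has {1,2,3,4,5,6,7,9}; box has {1,4,5} → only 8 remains.

8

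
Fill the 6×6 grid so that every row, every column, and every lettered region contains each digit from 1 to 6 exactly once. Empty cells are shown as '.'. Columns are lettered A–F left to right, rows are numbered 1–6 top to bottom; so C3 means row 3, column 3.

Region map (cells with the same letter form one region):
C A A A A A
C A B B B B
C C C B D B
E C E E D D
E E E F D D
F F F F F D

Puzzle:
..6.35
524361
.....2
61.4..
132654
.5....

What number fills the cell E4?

2

B1 = 4: row 1 has {3,5,6}; col 2 has {1,2,3,5}; region has {2,3,5,6} → only 4 remains.
D1 = 1: row 1 has {3,4,5,6}; col 4 has {3,4,6}; region has {2,3,4,5,6} → only 1 remains.
B3 = 6: row 3 has {2}; col 2 has {1,2,3,4,5}; region has {1,5} → only 6 remains.
C3 = 3: row 3 has {2,6}; col 3 has {2,4,6}; region has {1,5,6} → only 3 remains.
D3 = 5: row 3 has {2,3,6}; col 4 has {1,3,4,6}; region has {1,2,3,4,6} → only 5 remains.
E3 = 1: row 3 has {2,3,5,6}; col 5 has {3,5,6}; region has {4,5} → only 1 remains.
C4 = 5: row 4 has {1,4,6}; col 3 has {2,3,4,6}; region has {1,2,3,4,6} → only 5 remains.
E4 = 2: row 4 has {1,4,5,6}; col 5 has {1,3,5,6}; region has {1,4,5} → only 2 remains.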